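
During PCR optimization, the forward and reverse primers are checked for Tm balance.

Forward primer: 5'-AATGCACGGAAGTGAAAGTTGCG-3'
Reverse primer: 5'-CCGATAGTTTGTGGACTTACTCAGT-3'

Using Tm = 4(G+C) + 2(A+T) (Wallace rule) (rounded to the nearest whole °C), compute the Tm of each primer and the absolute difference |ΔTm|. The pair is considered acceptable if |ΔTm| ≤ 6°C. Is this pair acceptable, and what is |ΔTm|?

Forward: A=8 T=4 G=8 C=3 → Tm = 2·12 + 4·11 = 68°C.
Reverse: A=5 T=9 G=6 C=5 → Tm = 2·14 + 4·11 = 72°C.
|ΔTm| = |68 − 72| = 4°C, ≤ 6°C.

|ΔTm| = 4°C; the pair is acceptable.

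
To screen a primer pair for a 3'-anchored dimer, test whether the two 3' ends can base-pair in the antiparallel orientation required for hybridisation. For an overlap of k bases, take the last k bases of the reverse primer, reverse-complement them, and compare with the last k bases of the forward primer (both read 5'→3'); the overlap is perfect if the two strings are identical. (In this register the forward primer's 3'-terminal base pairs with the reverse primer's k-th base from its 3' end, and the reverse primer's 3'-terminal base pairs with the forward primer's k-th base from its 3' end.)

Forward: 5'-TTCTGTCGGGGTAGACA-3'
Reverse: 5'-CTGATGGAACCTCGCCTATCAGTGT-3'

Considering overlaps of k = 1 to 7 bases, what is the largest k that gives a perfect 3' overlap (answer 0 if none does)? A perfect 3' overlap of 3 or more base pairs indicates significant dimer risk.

Longest perfect overlap: 3 complementary base pairs; significant dimer risk (threshold 3).

Last 7 bases (5'→3') — forward …GTAGACA, reverse …TCAGTGT.
Reverse complement of the reverse primer's last 7 bases: ACACTGA; its first k bases are the reverse complement of the reverse primer's last k bases, so a perfect k-base overlap needs the forward primer's last k bases to equal them.
Comparing (forward last k vs required): k=1: A vs A ✓; k=2: CA vs AC ✗; k=3: ACA vs ACA ✓; k=4: GACA vs ACAC ✗; k=5: AGACA vs ACACT ✗; k=6: TAGACA vs ACACTG ✗; k=7: GTAGACA vs ACACTGA ✗.
Perfect overlaps at k = 1, 3; the largest is 3.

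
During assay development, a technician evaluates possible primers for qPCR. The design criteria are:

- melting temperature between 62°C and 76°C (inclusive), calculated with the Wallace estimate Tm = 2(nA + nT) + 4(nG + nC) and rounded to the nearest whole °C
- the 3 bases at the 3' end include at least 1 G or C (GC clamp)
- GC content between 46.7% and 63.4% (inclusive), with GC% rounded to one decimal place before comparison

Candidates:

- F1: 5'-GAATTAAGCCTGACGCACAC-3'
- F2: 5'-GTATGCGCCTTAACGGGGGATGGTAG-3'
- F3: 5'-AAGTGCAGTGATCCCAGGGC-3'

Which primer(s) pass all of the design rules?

F3 only.

F1 (20 nt, A=7 T=3 G=4 C=6): Tm = 2·10 + 4·10 = 60°C, outside 62–76°C ✗; 3' end CAC has 2 G/C ✓; GC 10/20 = 50.0% ✓ — fails.
F2 (26 nt, A=5 T=6 G=11 C=4): Tm = 2·11 + 4·15 = 82°C, outside 62–76°C ✗; 3' end TAG has 1 G/C ✓; GC 15/26 = 57.7% ✓ — fails.
F3 (20 nt, A=5 T=3 G=7 C=5): Tm = 2·8 + 4·12 = 64°C ✓; 3' end GGC has 3 G/C ✓; GC 12/20 = 60.0% ✓ — passes.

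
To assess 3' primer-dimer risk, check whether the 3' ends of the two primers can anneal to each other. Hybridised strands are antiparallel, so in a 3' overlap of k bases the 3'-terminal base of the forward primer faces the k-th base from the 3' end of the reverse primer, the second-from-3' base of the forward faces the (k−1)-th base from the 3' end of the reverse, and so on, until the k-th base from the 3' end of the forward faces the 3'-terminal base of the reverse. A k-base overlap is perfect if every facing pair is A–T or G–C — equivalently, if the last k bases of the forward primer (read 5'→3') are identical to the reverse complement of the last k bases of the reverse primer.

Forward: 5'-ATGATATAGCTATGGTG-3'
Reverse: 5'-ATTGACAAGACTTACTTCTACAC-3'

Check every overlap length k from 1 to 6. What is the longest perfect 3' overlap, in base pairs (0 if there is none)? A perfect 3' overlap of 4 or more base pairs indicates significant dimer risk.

Longest perfect overlap: 3 complementary base pairs; below the dimer-risk threshold (threshold 4).

Last 6 bases (5'→3') — forward …ATGGTG, reverse …CTACAC.
Reverse complement of the reverse primer's last 6 bases: GTGTAG; its first k bases are the reverse complement of the reverse primer's last k bases, so a perfect k-base overlap needs the forward primer's last k bases to equal them.
Comparing (forward last k vs required): k=1: G vs G ✓; k=2: TG vs GT ✗; k=3: GTG vs GTG ✓; k=4: GGTG vs GTGT ✗; k=5: TGGTG vs GTGTA ✗; k=6: ATGGTG vs GTGTAG ✗.
Perfect overlaps at k = 1, 3; the largest is 3.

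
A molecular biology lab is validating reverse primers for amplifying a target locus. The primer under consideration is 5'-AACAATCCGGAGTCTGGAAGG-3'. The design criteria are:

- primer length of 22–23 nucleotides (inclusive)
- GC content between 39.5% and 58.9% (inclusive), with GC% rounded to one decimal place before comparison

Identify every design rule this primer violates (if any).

Fails: length.

Base counts: A=7, T=3, G=7, C=4 (length 21).
length: length 21, outside 22–23 ✗
GC content: GC 11/21 = 52.4% ✓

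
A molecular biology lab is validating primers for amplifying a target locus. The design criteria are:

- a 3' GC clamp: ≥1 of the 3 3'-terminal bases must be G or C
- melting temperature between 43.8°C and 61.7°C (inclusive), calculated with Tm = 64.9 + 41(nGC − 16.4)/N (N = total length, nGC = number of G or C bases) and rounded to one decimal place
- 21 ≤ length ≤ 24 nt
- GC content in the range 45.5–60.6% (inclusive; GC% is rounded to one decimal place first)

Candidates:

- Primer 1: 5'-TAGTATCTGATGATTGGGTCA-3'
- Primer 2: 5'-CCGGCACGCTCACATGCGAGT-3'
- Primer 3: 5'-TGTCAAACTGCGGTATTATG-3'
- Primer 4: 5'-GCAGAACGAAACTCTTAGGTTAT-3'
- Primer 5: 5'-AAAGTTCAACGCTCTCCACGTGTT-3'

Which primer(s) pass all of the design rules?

Primer 1 (21 nt, A=5 T=8 G=6 C=2): 3' end TCA has 1 G/C ✓; Tm = 64.9 + 41·(8 − 16.4)/21 = 48.5°C ✓; length 21 ✓; GC 8/21 = 38.1%, outside 45.5–60.6% ✗ — fails.
Primer 2 (21 nt, A=4 T=3 G=6 C=8): 3' end AGT has 1 G/C ✓; Tm = 64.9 + 41·(14 − 16.4)/21 = 60.2°C ✓; length 21 ✓; GC 14/21 = 66.7%, outside 45.5–60.6% ✗ — fails.
Primer 3 (20 nt, A=5 T=7 G=5 C=3): 3' end ATG has 1 G/C ✓; Tm = 64.9 + 41·(8 − 16.4)/20 = 47.7°C ✓; length 20, outside 21–24 ✗; GC 8/20 = 40.0%, outside 45.5–60.6% ✗ — fails.
Primer 4 (23 nt, A=8 T=6 G=5 C=4): 3' end TAT has 0 G/C, need ≥1 ✗; Tm = 64.9 + 41·(9 − 16.4)/23 = 51.7°C ✓; length 23 ✓; GC 9/23 = 39.1%, outside 45.5–60.6% ✗ — fails.
Primer 5 (24 nt, A=6 T=7 G=4 C=7): 3' end GTT has 1 G/C ✓; Tm = 64.9 + 41·(11 − 16.4)/24 = 55.7°C ✓; length 24 ✓; GC 11/24 = 45.8% ✓ — passes.

Primer 5 only.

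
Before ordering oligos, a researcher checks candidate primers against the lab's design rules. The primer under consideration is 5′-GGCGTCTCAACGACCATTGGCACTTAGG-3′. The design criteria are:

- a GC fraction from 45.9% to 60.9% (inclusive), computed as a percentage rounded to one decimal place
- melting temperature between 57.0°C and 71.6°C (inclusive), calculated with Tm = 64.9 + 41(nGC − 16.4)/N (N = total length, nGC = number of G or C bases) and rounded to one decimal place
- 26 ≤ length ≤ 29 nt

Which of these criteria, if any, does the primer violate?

Meets all criteria.

Base counts: A=6, T=6, G=8, C=8 (length 28).
GC content: GC 16/28 = 57.1% ✓
Tm: Tm = 64.9 + 41·(16 − 16.4)/28 = 64.3°C ✓
length: length 28 ✓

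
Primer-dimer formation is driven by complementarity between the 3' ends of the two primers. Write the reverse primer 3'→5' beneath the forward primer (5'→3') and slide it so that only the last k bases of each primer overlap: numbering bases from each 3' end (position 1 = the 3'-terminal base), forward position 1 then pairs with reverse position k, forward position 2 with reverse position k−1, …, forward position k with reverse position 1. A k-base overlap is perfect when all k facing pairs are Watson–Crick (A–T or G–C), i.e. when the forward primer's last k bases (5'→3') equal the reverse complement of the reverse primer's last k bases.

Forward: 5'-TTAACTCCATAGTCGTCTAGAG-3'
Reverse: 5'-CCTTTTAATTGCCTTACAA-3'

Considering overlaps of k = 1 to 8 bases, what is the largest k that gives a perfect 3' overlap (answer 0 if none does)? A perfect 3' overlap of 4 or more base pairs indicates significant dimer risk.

Longest perfect overlap: 0 complementary base pairs; below the dimer-risk threshold (threshold 4).

Last 8 bases (5'→3') — forward …GTCTAGAG, reverse …CCTTACAA.
Reverse complement of the reverse primer's last 8 bases: TTGTAAGG; its first k bases are the reverse complement of the reverse primer's last k bases, so a perfect k-base overlap needs the forward primer's last k bases to equal them.
Comparing (forward last k vs required): k=1: G vs T ✗; k=2: AG vs TT ✗; k=3: GAG vs TTG ✗; k=4: AGAG vs TTGT ✗; k=5: TAGAG vs TTGTA ✗; k=6: CTAGAG vs TTGTAA ✗; k=7: TCTAGAG vs TTGTAAG ✗; k=8: GTCTAGAG vs TTGTAAGG ✗.
No overlap length from 1 to 8 is perfect, so the longest perfect 3' overlap is 0.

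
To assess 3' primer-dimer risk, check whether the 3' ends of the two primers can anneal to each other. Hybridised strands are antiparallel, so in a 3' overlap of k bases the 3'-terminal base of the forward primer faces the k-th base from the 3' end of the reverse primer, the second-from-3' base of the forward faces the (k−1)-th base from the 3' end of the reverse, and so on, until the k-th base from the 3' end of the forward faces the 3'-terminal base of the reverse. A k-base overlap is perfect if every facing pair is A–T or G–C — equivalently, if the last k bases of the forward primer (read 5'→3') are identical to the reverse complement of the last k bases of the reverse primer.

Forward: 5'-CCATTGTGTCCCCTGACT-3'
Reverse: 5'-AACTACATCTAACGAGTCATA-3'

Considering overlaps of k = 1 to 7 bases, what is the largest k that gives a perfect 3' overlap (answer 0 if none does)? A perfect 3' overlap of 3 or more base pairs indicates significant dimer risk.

Longest perfect overlap: 1 complementary base pair; below the dimer-risk threshold (threshold 3).

Last 7 bases (5'→3') — forward …CCTGACT, reverse …AGTCATA.
Reverse complement of the reverse primer's last 7 bases: TATGACT; its first k bases are the reverse complement of the reverse primer's last k bases, so a perfect k-base overlap needs the forward primer's last k bases to equal them.
Comparing (forward last k vs required): k=1: T vs T ✓; k=2: CT vs TA ✗; k=3: ACT vs TAT ✗; k=4: GACT vs TATG ✗; k=5: TGACT vs TATGA ✗; k=6: CTGACT vs TATGAC ✗; k=7: CCTGACT vs TATGACT ✗.
Only k = 1 is perfect, so the longest perfect 3' overlap is 1.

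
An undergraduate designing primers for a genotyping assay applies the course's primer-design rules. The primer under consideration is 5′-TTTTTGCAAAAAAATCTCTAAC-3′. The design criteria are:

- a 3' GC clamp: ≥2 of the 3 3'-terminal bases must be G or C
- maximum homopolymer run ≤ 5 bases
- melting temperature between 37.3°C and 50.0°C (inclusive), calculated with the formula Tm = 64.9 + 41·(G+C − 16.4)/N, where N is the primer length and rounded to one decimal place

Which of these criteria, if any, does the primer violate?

Fails: GC clamp, homopolymer run.

Base counts: A=9, T=8, G=1, C=4 (length 22).
GC clamp: 3' end AAC has 1 G/C, need ≥2 ✗
homopolymer run: longest run = 7, exceeds 5 ✗
Tm: Tm = 64.9 + 41·(5 − 16.4)/22 = 43.7°C ✓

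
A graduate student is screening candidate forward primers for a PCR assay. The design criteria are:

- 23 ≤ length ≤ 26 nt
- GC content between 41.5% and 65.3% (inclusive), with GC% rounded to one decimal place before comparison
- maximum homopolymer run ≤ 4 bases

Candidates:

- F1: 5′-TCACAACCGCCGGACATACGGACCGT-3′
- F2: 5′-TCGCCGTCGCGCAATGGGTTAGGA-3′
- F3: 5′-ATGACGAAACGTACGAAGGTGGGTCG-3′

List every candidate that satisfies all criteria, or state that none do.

F1, F2 and F3.

F1 (26 nt, A=7 T=3 G=6 C=10): length 26 ✓; GC 16/26 = 61.5% ✓; longest run = 2 ✓ — passes.
F2 (24 nt, A=4 T=5 G=9 C=6): length 24 ✓; GC 15/24 = 62.5% ✓; longest run = 3 ✓ — passes.
F3 (26 nt, A=8 T=4 G=10 C=4): length 26 ✓; GC 14/26 = 53.8% ✓; longest run = 3 ✓ — passes.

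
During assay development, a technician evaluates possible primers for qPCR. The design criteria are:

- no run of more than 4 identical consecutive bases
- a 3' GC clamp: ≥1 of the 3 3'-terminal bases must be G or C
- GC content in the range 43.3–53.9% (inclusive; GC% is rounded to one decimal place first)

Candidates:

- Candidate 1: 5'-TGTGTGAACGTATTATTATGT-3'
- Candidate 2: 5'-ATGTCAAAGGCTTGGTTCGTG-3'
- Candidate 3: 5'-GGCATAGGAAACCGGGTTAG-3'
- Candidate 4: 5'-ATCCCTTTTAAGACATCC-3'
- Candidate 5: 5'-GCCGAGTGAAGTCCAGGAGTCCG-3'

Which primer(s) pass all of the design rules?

Candidate 1 (21 nt, A=5 T=10 G=5 C=1): longest run = 2 ✓; 3' end TGT has 1 G/C ✓; GC 6/21 = 28.6%, outside 43.3–53.9% ✗ — fails.
Candidate 2 (21 nt, A=4 T=7 G=7 C=3): longest run = 3 ✓; 3' end GTG has 2 G/C ✓; GC 10/21 = 47.6% ✓ — passes.
Candidate 3 (20 nt, A=6 T=3 G=8 C=3): longest run = 3 ✓; 3' end TAG has 1 G/C ✓; GC 11/20 = 55.0%, outside 43.3–53.9% ✗ — fails.
Candidate 4 (18 nt, A=5 T=6 G=1 C=6): longest run = 4 ✓; 3' end TCC has 2 G/C ✓; GC 7/18 = 38.9%, outside 43.3–53.9% ✗ — fails.
Candidate 5 (23 nt, A=5 T=3 G=9 C=6): longest run = 2 ✓; 3' end CCG has 3 G/C ✓; GC 15/23 = 65.2%, outside 43.3–53.9% ✗ — fails.

Candidate 2 only.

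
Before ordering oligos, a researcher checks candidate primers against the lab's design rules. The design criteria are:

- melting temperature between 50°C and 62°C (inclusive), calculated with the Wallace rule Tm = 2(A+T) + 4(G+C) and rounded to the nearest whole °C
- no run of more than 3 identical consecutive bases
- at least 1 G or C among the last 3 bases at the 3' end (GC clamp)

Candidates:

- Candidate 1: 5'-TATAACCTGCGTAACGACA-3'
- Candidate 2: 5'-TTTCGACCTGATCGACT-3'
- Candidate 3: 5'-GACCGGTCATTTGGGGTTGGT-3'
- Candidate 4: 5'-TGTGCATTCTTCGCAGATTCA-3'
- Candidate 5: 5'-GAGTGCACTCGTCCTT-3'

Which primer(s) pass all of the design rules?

Candidate 1 (19 nt, A=7 T=4 G=3 C=5): Tm = 2·11 + 4·8 = 54°C ✓; longest run = 2 ✓; 3' end ACA has 1 G/C ✓ — passes.
Candidate 2 (17 nt, A=3 T=6 G=3 C=5): Tm = 2·9 + 4·8 = 50°C ✓; longest run = 3 ✓; 3' end ACT has 1 G/C ✓ — passes.
Candidate 3 (21 nt, A=2 T=7 G=9 C=3): Tm = 2·9 + 4·12 = 66°C, outside 50–62°C ✗; longest run = 4, exceeds 3 ✗; 3' end GGT has 2 G/C ✓ — fails.
Candidate 4 (21 nt, A=4 T=8 G=4 C=5): Tm = 2·12 + 4·9 = 60°C ✓; longest run = 2 ✓; 3' end TCA has 1 G/C ✓ — passes.
Candidate 5 (16 nt, A=2 T=5 G=4 C=5): Tm = 2·7 + 4·9 = 50°C ✓; longest run = 2 ✓; 3' end CTT has 1 G/C ✓ — passes.

Candidate 1, Candidate 2, Candidate 4 and Candidate 5.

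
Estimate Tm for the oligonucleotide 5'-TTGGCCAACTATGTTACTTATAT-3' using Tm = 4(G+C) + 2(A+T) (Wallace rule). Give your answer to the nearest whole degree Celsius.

Base counts: A=6, T=10, G=3, C=4 (length 23).
Tm = 2·(6+10) + 4·(3+4) = 2·16 + 4·7 = 32 + 28 = 60°C.

60°C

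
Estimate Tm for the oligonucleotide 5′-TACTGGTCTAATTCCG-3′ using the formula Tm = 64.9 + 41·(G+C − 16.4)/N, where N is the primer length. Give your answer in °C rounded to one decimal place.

40.8°C

Base counts: A=3, T=6, G=3, C=4; G+C = 7, N = 16.
Tm = 64.9 + 41·(7 − 16.4)/16 = 64.9 + -385.40/16 = 40.8°C.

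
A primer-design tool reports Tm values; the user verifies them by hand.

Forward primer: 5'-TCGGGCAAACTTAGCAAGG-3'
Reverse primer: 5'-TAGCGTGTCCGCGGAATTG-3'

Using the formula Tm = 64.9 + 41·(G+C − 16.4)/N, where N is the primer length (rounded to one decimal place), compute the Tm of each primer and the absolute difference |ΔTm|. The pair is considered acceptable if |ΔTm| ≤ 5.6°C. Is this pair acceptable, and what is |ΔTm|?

Forward: G+C = 10, N = 19 → Tm = 64.9 + 41·(10 − 16.4)/19 = 51.1°C.
Reverse: G+C = 11, N = 19 → Tm = 64.9 + 41·(11 − 16.4)/19 = 53.2°C.
|ΔTm| = |51.1 − 53.2| = 2.1°C, ≤ 5.6°C.

|ΔTm| = 2.1°C; the pair is acceptable.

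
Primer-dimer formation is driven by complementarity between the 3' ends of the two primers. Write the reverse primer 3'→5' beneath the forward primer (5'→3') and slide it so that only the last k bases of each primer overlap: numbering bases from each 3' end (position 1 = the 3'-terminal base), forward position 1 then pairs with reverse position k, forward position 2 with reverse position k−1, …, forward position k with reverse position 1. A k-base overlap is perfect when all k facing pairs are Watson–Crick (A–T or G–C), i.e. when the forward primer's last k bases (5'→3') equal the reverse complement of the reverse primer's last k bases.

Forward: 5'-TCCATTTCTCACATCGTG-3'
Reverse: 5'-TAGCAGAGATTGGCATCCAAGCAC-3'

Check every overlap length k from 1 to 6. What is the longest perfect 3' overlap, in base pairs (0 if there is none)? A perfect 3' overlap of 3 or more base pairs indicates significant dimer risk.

Longest perfect overlap: 3 complementary base pairs; significant dimer risk (threshold 3).

Last 6 bases (5'→3') — forward …ATCGTG, reverse …AAGCAC.
Reverse complement of the reverse primer's last 6 bases: GTGCTT; its first k bases are the reverse complement of the reverse primer's last k bases, so a perfect k-base overlap needs the forward primer's last k bases to equal them.
Comparing (forward last k vs required): k=1: G vs G ✓; k=2: TG vs GT ✗; k=3: GTG vs GTG ✓; k=4: CGTG vs GTGC ✗; k=5: TCGTG vs GTGCT ✗; k=6: ATCGTG vs GTGCTT ✗.
Perfect overlaps at k = 1, 3; the largest is 3.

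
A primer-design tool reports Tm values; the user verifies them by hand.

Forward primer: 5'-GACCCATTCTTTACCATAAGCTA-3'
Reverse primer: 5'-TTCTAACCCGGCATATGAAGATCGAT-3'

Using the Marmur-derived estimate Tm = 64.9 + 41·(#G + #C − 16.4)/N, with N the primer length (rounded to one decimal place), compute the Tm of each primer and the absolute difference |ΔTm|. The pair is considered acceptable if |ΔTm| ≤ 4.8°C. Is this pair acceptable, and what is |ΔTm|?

|ΔTm| = 4.7°C; the pair is acceptable.

Forward: G+C = 9, N = 23 → Tm = 64.9 + 41·(9 − 16.4)/23 = 51.7°C.
Reverse: G+C = 11, N = 26 → Tm = 64.9 + 41·(11 − 16.4)/26 = 56.4°C.
|ΔTm| = |51.7 − 56.4| = 4.7°C, ≤ 4.8°C.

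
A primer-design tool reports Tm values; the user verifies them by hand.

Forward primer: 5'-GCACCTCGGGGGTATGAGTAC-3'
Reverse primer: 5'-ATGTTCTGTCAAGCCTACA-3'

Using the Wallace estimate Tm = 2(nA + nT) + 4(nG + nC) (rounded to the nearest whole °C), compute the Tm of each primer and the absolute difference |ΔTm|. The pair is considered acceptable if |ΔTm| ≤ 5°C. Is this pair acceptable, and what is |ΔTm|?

|ΔTm| = 14°C; the pair is not acceptable.

Forward: A=4 T=4 G=8 C=5 → Tm = 2·8 + 4·13 = 68°C.
Reverse: A=5 T=6 G=3 C=5 → Tm = 2·11 + 4·8 = 54°C.
|ΔTm| = |68 − 54| = 14°C, > 5°C.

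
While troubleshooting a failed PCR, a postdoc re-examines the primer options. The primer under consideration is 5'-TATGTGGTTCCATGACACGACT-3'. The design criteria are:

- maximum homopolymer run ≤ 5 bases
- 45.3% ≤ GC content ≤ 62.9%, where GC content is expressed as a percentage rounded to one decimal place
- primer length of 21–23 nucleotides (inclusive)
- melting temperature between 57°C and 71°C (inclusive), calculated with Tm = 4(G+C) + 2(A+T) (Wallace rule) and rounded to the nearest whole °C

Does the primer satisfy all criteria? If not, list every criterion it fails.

Base counts: A=5, T=7, G=5, C=5 (length 22).
homopolymer run: longest run = 2 ✓
GC content: GC 10/22 = 45.5% ✓
length: length 22 ✓
Tm: Tm = 2·12 + 4·10 = 64°C ✓

Meets all criteria.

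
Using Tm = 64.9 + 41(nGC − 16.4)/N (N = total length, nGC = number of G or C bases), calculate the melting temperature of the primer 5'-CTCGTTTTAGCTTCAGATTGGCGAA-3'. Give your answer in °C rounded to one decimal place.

56.0°C

Base counts: A=5, T=9, G=6, C=5; G+C = 11, N = 25.
Tm = 64.9 + 41·(11 − 16.4)/25 = 64.9 + -221.40/25 = 56.0°C.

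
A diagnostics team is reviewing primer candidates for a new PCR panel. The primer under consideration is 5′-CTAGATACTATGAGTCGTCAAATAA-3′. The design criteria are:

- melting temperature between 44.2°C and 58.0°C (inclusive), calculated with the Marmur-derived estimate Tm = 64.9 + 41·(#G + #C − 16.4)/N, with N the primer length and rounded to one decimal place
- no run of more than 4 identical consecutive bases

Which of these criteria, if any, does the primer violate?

Base counts: A=10, T=7, G=4, C=4 (length 25).
Tm: Tm = 64.9 + 41·(8 − 16.4)/25 = 51.1°C ✓
homopolymer run: longest run = 3 ✓

Meets all criteria.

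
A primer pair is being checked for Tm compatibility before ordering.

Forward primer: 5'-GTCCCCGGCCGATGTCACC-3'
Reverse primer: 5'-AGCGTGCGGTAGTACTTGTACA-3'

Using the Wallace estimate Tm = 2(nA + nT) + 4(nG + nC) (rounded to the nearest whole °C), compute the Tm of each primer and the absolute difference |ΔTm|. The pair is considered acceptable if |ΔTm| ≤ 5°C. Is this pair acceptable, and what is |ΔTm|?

|ΔTm| = 0°C; the pair is acceptable.

Forward: A=2 T=3 G=5 C=9 → Tm = 2·5 + 4·14 = 66°C.
Reverse: A=5 T=6 G=7 C=4 → Tm = 2·11 + 4·11 = 66°C.
|ΔTm| = |66 − 66| = 0°C, ≤ 5°C.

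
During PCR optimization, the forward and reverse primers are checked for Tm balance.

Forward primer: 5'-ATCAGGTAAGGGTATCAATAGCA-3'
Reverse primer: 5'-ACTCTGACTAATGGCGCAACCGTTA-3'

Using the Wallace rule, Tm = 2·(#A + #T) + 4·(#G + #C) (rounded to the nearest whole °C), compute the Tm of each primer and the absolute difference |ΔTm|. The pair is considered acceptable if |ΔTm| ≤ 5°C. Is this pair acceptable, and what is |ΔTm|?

Forward: A=9 T=5 G=6 C=3 → Tm = 2·14 + 4·9 = 64°C.
Reverse: A=7 T=6 G=5 C=7 → Tm = 2·13 + 4·12 = 74°C.
|ΔTm| = |64 − 74| = 10°C, > 5°C.

|ΔTm| = 10°C; the pair is not acceptable.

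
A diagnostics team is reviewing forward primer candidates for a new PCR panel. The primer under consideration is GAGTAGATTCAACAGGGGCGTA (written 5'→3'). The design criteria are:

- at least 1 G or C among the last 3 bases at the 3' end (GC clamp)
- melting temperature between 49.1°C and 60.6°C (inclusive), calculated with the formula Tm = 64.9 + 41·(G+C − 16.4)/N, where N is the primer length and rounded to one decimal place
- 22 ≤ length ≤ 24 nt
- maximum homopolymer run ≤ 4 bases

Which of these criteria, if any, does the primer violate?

Base counts: A=7, T=4, G=8, C=3 (length 22).
GC clamp: 3' end GTA has 1 G/C ✓
Tm: Tm = 64.9 + 41·(11 − 16.4)/22 = 54.8°C ✓
length: length 22 ✓
homopolymer run: longest run = 4 ✓

Meets all criteria.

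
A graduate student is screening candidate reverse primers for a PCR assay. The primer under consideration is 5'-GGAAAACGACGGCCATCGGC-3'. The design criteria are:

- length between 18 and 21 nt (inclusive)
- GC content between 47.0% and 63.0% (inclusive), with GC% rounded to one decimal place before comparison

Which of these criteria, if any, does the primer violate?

Fails: GC content.

Base counts: A=6, T=1, G=7, C=6 (length 20).
length: length 20 ✓
GC content: GC 13/20 = 65.0%, outside 47.0–63.0% ✗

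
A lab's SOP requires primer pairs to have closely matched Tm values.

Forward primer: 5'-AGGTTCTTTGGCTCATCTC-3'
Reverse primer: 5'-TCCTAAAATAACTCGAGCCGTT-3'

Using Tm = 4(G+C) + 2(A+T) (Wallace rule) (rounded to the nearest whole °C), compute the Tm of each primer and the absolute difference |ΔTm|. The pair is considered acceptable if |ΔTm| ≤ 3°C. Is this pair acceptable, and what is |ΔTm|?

|ΔTm| = 6°C; the pair is not acceptable.

Forward: A=2 T=8 G=4 C=5 → Tm = 2·10 + 4·9 = 56°C.
Reverse: A=7 T=6 G=3 C=6 → Tm = 2·13 + 4·9 = 62°C.
|ΔTm| = |56 − 62| = 6°C, > 3°C.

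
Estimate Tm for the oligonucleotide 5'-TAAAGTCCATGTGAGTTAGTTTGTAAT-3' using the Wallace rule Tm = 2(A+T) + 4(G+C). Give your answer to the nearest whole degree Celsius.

Base counts: A=8, T=11, G=6, C=2 (length 27).
Tm = 2·(8+11) + 4·(6+2) = 2·19 + 4·8 = 38 + 32 = 70°C.

70°C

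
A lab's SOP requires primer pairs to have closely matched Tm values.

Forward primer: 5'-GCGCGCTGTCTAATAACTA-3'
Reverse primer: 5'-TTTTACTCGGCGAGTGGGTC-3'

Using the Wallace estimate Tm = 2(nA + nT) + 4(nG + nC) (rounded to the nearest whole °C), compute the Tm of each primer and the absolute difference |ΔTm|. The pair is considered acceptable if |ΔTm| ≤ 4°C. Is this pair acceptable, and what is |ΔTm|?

|ΔTm| = 6°C; the pair is not acceptable.

Forward: A=5 T=5 G=4 C=5 → Tm = 2·10 + 4·9 = 56°C.
Reverse: A=2 T=7 G=7 C=4 → Tm = 2·9 + 4·11 = 62°C.
|ΔTm| = |56 − 62| = 6°C, > 4°C.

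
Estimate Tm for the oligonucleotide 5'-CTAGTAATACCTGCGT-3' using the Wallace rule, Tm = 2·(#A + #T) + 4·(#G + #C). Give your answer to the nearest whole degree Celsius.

46°C

Base counts: A=4, T=5, G=3, C=4 (length 16).
Tm = 2·(4+5) + 4·(3+4) = 2·9 + 4·7 = 18 + 28 = 46°C.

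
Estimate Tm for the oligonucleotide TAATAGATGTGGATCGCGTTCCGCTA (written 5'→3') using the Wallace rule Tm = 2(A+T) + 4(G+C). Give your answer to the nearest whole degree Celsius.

76°C

Base counts: A=6, T=8, G=7, C=5 (length 26).
Tm = 2·(6+8) + 4·(7+5) = 2·14 + 4·12 = 28 + 48 = 76°C.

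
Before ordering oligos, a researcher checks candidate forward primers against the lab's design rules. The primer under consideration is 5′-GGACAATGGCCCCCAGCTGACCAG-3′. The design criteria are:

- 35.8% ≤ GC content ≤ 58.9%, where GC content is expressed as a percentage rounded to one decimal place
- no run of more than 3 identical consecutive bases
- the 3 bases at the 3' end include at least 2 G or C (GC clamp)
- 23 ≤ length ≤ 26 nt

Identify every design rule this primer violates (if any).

Base counts: A=6, T=2, G=7, C=9 (length 24).
GC content: GC 16/24 = 66.7%, outside 35.8–58.9% ✗
homopolymer run: longest run = 5, exceeds 3 ✗
GC clamp: 3' end CAG has 2 G/C ✓
length: length 24 ✓

Fails: GC content, homopolymer run.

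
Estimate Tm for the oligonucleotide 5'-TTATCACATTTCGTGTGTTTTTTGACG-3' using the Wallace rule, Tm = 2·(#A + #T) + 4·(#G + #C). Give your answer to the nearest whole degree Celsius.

72°C

Base counts: A=4, T=14, G=5, C=4 (length 27).
Tm = 2·(4+14) + 4·(5+4) = 2·18 + 4·9 = 36 + 36 = 72°C.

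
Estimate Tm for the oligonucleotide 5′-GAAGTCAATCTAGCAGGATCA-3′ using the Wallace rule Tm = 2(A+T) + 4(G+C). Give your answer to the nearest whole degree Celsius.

Base counts: A=8, T=4, G=5, C=4 (length 21).
Tm = 2·(8+4) + 4·(5+4) = 2·12 + 4·9 = 24 + 36 = 60°C.

60°C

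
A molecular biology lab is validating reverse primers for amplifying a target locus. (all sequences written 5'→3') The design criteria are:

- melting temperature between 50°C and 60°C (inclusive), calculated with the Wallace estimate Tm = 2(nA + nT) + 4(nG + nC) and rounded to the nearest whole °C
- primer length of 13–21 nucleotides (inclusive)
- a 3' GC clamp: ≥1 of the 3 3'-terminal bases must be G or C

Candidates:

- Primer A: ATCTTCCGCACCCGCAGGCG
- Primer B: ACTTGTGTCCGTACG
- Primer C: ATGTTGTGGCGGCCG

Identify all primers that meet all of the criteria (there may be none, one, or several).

Primer C only.

Primer A (20 nt, A=3 T=3 G=5 C=9): Tm = 2·6 + 4·14 = 68°C, outside 50–60°C ✗; length 20 ✓; 3' end GCG has 3 G/C ✓ — fails.
Primer B (15 nt, A=2 T=5 G=4 C=4): Tm = 2·7 + 4·8 = 46°C, outside 50–60°C ✗; length 15 ✓; 3' end ACG has 2 G/C ✓ — fails.
Primer C (15 nt, A=1 T=4 G=7 C=3): Tm = 2·5 + 4·10 = 50°C ✓; length 15 ✓; 3' end CCG has 3 G/C ✓ — passes.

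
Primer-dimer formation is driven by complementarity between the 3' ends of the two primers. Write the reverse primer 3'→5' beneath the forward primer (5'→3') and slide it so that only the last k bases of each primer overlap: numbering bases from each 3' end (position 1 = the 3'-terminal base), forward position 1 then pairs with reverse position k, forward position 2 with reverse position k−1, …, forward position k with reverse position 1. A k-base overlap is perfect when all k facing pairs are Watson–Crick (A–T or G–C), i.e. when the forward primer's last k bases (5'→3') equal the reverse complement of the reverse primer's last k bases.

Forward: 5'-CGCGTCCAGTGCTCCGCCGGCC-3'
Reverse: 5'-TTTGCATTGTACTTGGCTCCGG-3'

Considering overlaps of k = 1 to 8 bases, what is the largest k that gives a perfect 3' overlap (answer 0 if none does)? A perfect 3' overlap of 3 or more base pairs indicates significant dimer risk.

Last 8 bases (5'→3') — forward …CGCCGGCC, reverse …GGCTCCGG.
Reverse complement of the reverse primer's last 8 bases: CCGGAGCC; its first k bases are the reverse complement of the reverse primer's last k bases, so a perfect k-base overlap needs the forward primer's last k bases to equal them.
Comparing (forward last k vs required): k=1: C vs C ✓; k=2: CC vs CC ✓; k=3: GCC vs CCG ✗; k=4: GGCC vs CCGG ✗; k=5: CGGCC vs CCGGA ✗; k=6: CCGGCC vs CCGGAG ✗; k=7: GCCGGCC vs CCGGAGC ✗; k=8: CGCCGGCC vs CCGGAGCC ✗.
Perfect overlaps at k = 1, 2; the largest is 2.

Longest perfect overlap: 2 complementary base pairs; below the dimer-risk threshold (threshold 3).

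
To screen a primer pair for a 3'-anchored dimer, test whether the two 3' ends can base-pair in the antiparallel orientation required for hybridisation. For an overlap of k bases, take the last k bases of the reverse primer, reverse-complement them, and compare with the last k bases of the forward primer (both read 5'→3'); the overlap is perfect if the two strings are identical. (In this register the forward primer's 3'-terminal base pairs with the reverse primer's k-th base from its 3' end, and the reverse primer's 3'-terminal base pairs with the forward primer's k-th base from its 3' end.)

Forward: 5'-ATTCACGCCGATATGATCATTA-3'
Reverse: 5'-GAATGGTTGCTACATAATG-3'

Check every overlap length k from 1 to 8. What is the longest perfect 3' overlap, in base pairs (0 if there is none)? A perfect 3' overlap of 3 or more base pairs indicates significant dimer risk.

Longest perfect overlap: 5 complementary base pairs; significant dimer risk (threshold 3).

Last 8 bases (5'→3') — forward …GATCATTA, reverse …ACATAATG.
Reverse complement of the reverse primer's last 8 bases: CATTATGT; its first k bases are the reverse complement of the reverse primer's last k bases, so a perfect k-base overlap needs the forward primer's last k bases to equal them.
Comparing (forward last k vs required): k=1: A vs C ✗; k=2: TA vs CA ✗; k=3: TTA vs CAT ✗; k=4: ATTA vs CATT ✗; k=5: CATTA vs CATTA ✓; k=6: TCATTA vs CATTAT ✗; k=7: ATCATTA vs CATTATG ✗; k=8: GATCATTA vs CATTATGT ✗.
Only k = 5 is perfect, so the longest perfect 3' overlap is 5.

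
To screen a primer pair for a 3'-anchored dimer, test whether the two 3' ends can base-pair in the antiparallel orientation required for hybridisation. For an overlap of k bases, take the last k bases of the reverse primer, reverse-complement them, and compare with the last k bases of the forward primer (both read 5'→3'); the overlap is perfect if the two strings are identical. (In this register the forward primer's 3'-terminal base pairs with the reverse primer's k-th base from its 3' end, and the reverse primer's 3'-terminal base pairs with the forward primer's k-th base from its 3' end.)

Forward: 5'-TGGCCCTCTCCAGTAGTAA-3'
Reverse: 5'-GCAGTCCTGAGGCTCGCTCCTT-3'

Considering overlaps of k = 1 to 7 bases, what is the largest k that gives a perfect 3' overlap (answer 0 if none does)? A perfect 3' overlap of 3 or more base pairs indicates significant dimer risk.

Last 7 bases (5'→3') — forward …GTAGTAA, reverse …GCTCCTT.
Reverse complement of the reverse primer's last 7 bases: AAGGAGC; its first k bases are the reverse complement of the reverse primer's last k bases, so a perfect k-base overlap needs the forward primer's last k bases to equal them.
Comparing (forward last k vs required): k=1: A vs A ✓; k=2: AA vs AA ✓; k=3: TAA vs AAG ✗; k=4: GTAA vs AAGG ✗; k=5: AGTAA vs AAGGA ✗; k=6: TAGTAA vs AAGGAG ✗; k=7: GTAGTAA vs AAGGAGC ✗.
Perfect overlaps at k = 1, 2; the largest is 2.

Longest perfect overlap: 2 complementary base pairs; below the dimer-risk threshold (threshold 3).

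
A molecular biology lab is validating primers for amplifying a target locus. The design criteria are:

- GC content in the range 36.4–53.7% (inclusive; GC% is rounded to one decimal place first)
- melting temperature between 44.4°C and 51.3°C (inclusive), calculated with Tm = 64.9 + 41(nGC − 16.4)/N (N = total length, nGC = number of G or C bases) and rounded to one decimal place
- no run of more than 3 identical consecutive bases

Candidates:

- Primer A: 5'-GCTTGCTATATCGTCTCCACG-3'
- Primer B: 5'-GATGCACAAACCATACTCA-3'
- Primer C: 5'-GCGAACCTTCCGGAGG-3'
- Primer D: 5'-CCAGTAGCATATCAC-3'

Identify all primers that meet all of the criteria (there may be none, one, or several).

Primer A (21 nt, A=3 T=7 G=4 C=7): GC 11/21 = 52.4% ✓; Tm = 64.9 + 41·(11 − 16.4)/21 = 54.4°C, outside 44.4–51.3°C ✗; longest run = 2 ✓ — fails.
Primer B (19 nt, A=8 T=3 G=2 C=6): GC 8/19 = 42.1% ✓; Tm = 64.9 + 41·(8 − 16.4)/19 = 46.8°C ✓; longest run = 3 ✓ — passes.
Primer C (16 nt, A=3 T=2 G=6 C=5): GC 11/16 = 68.8%, outside 36.4–53.7% ✗; Tm = 64.9 + 41·(11 − 16.4)/16 = 51.1°C ✓; longest run = 2 ✓ — fails.
Primer D (15 nt, A=5 T=3 G=2 C=5): GC 7/15 = 46.7% ✓; Tm = 64.9 + 41·(7 − 16.4)/15 = 39.2°C, outside 44.4–51.3°C ✗; longest run = 2 ✓ — fails.

Primer B only.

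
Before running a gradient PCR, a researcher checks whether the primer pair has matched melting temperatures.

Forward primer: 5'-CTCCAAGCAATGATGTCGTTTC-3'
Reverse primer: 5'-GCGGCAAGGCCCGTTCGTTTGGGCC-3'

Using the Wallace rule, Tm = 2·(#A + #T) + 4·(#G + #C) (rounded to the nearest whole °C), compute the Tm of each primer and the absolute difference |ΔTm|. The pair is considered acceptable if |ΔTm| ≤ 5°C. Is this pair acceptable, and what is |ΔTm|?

|ΔTm| = 22°C; the pair is not acceptable.

Forward: A=5 T=7 G=4 C=6 → Tm = 2·12 + 4·10 = 64°C.
Reverse: A=2 T=5 G=10 C=8 → Tm = 2·7 + 4·18 = 86°C.
|ΔTm| = |64 − 86| = 22°C, > 5°C.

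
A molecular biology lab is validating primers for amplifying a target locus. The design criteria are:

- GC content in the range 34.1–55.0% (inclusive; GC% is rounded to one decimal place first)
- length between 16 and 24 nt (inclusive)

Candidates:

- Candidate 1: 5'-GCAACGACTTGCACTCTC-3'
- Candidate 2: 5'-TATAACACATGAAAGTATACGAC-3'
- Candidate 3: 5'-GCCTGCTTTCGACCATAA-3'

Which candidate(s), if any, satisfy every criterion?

Candidate 1 (18 nt, A=4 T=4 G=3 C=7): GC 10/18 = 55.6%, outside 34.1–55.0% ✗; length 18 ✓ — fails.
Candidate 2 (23 nt, A=11 T=5 G=3 C=4): GC 7/23 = 30.4%, outside 34.1–55.0% ✗; length 23 ✓ — fails.
Candidate 3 (18 nt, A=4 T=5 G=3 C=6): GC 9/18 = 50.0% ✓; length 18 ✓ — passes.

Candidate 3 only.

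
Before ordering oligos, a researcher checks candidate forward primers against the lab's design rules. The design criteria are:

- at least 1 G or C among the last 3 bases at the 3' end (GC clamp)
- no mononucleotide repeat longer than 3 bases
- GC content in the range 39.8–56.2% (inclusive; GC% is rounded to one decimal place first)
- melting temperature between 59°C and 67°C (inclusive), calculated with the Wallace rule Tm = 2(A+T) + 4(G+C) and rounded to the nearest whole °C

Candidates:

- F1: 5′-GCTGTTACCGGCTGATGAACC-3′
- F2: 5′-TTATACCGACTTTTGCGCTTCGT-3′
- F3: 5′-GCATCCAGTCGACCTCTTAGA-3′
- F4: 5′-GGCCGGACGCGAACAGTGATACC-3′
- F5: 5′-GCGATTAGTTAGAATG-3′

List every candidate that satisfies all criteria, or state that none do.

F3 only.

F1 (21 nt, A=4 T=5 G=6 C=6): 3' end ACC has 2 G/C ✓; longest run = 2 ✓; GC 12/21 = 57.1%, outside 39.8–56.2% ✗; Tm = 2·9 + 4·12 = 66°C ✓ — fails.
F2 (23 nt, A=3 T=10 G=4 C=6): 3' end CGT has 2 G/C ✓; longest run = 4, exceeds 3 ✗; GC 10/23 = 43.5% ✓; Tm = 2·13 + 4·10 = 66°C ✓ — fails.
F3 (21 nt, A=5 T=5 G=4 C=7): 3' end AGA has 1 G/C ✓; longest run = 2 ✓; GC 11/21 = 52.4% ✓; Tm = 2·10 + 4·11 = 64°C ✓ — passes.
F4 (23 nt, A=6 T=2 G=8 C=7): 3' end ACC has 2 G/C ✓; longest run = 2 ✓; GC 15/23 = 65.2%, outside 39.8–56.2% ✗; Tm = 2·8 + 4·15 = 76°C, outside 59–67°C ✗ — fails.
F5 (16 nt, A=5 T=5 G=5 C=1): 3' end ATG has 1 G/C ✓; longest run = 2 ✓; GC 6/16 = 37.5%, outside 39.8–56.2% ✗; Tm = 2·10 + 4·6 = 44°C, outside 59–67°C ✗ — fails.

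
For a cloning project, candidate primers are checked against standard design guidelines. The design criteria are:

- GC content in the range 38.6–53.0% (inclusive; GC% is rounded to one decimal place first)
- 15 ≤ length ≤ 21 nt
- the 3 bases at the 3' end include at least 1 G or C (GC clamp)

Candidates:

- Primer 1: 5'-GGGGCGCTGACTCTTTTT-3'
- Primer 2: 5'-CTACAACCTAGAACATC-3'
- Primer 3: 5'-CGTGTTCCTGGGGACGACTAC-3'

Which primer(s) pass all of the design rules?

Primer 1 (18 nt, A=1 T=7 G=6 C=4): GC 10/18 = 55.6%, outside 38.6–53.0% ✗; length 18 ✓; 3' end TTT has 0 G/C, need ≥1 ✗ — fails.
Primer 2 (17 nt, A=7 T=3 G=1 C=6): GC 7/17 = 41.2% ✓; length 17 ✓; 3' end ATC has 1 G/C ✓ — passes.
Primer 3 (21 nt, A=3 T=5 G=7 C=6): GC 13/21 = 61.9%, outside 38.6–53.0% ✗; length 21 ✓; 3' end TAC has 1 G/C ✓ — fails.

Primer 2 only.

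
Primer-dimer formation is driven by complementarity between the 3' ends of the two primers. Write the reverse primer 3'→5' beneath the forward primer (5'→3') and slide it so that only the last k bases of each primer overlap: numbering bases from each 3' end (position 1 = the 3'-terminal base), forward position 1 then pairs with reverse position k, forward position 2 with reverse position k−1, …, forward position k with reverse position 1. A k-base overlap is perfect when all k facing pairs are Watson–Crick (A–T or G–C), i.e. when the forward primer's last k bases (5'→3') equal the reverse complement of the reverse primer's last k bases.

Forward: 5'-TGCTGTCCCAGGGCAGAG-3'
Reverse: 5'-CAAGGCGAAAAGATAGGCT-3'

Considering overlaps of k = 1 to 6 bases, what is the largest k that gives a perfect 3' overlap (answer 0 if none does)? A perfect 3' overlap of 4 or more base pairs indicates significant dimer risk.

Last 6 bases (5'→3') — forward …GCAGAG, reverse …TAGGCT.
Reverse complement of the reverse primer's last 6 bases: AGCCTA; its first k bases are the reverse complement of the reverse primer's last k bases, so a perfect k-base overlap needs the forward primer's last k bases to equal them.
Comparing (forward last k vs required): k=1: G vs A ✗; k=2: AG vs AG ✓; k=3: GAG vs AGC ✗; k=4: AGAG vs AGCC ✗; k=5: CAGAG vs AGCCT ✗; k=6: GCAGAG vs AGCCTA ✗.
Only k = 2 is perfect, so the longest perfect 3' overlap is 2.

Longest perfect overlap: 2 complementary base pairs; below the dimer-risk threshold (threshold 4).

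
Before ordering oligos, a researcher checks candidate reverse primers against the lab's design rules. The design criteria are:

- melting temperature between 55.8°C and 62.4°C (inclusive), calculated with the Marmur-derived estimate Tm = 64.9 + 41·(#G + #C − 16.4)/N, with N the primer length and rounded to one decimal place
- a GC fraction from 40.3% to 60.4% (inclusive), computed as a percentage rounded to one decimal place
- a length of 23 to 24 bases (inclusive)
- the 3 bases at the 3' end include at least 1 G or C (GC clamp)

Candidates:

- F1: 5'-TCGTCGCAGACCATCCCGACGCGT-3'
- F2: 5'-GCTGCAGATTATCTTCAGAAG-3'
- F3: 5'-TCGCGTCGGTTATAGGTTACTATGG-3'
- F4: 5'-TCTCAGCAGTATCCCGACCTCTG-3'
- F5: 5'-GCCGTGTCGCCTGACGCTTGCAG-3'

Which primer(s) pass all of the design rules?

F4 only.

F1 (24 nt, A=4 T=4 G=6 C=10): Tm = 64.9 + 41·(16 − 16.4)/24 = 64.2°C, outside 55.8–62.4°C ✗; GC 16/24 = 66.7%, outside 40.3–60.4% ✗; length 24 ✓; 3' end CGT has 2 G/C ✓ — fails.
F2 (21 nt, A=6 T=6 G=5 C=4): Tm = 64.9 + 41·(9 − 16.4)/21 = 50.5°C, outside 55.8–62.4°C ✗; GC 9/21 = 42.9% ✓; length 21, outside 23–24 ✗; 3' end AAG has 1 G/C ✓ — fails.
F3 (25 nt, A=4 T=9 G=8 C=4): Tm = 64.9 + 41·(12 − 16.4)/25 = 57.7°C ✓; GC 12/25 = 48.0% ✓; length 25, outside 23–24 ✗; 3' end TGG has 2 G/C ✓ — fails.
F4 (23 nt, A=4 T=6 G=4 C=9): Tm = 64.9 + 41·(13 − 16.4)/23 = 58.8°C ✓; GC 13/23 = 56.5% ✓; length 23 ✓; 3' end CTG has 2 G/C ✓ — passes.
F5 (23 nt, A=2 T=5 G=8 C=8): Tm = 64.9 + 41·(16 − 16.4)/23 = 64.2°C, outside 55.8–62.4°C ✗; GC 16/23 = 69.6%, outside 40.3–60.4% ✗; length 23 ✓; 3' end CAG has 2 G/C ✓ — fails.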